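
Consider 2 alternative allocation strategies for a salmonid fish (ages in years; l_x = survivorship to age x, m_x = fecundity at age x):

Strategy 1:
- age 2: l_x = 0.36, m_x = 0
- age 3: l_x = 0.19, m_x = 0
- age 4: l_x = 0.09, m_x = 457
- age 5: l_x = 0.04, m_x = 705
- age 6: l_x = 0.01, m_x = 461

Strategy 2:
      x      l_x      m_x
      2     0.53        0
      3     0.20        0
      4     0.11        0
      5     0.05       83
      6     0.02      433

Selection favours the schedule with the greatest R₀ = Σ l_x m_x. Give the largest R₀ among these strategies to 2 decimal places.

Strategy 1: R₀ = 0.36×0 + 0.19×0 + 0.09×457 + 0.04×705 + 0.01×461 = 73.9400
Strategy 2: R₀ = 0.53×0 + 0.20×0 + 0.11×0 + 0.05×83 + 0.02×433 = 12.8100
Highest R₀: strategy 1 with 73.9400.

73.94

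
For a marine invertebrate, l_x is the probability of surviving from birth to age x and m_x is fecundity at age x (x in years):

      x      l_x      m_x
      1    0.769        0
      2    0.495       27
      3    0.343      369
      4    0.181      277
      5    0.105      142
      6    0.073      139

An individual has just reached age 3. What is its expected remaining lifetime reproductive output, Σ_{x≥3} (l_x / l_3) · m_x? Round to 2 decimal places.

l_3 = 0.343. Conditional survival from age 3 to x is l_x / l_3.
  x=3: (0.343/0.343) × 369 = 369.0000
  x=4: (0.181/0.343) × 277 = 146.1720
  x=5: (0.105/0.343) × 142 = 43.4694
  x=6: (0.073/0.343) × 139 = 29.5831
Sum = 369.0000 + 146.1720 + 43.4694 + 29.5831 = 588.2245

588.22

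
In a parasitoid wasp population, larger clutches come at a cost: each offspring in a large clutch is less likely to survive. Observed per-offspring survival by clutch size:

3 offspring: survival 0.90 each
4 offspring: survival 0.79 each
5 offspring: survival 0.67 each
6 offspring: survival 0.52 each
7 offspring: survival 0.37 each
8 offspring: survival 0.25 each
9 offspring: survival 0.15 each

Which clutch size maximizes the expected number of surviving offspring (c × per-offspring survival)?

5

Expected surviving offspring = c × s(c):
  c=3: 3 × 0.90 = 2.700
  c=4: 4 × 0.79 = 3.160
  c=5: 5 × 0.67 = 3.350
  c=6: 6 × 0.52 = 3.120
  c=7: 7 × 0.37 = 2.590
  c=8: 8 × 0.25 = 2.000
  c=9: 9 × 0.15 = 1.350
Maximum at c = 5 (3.350 surviving offspring).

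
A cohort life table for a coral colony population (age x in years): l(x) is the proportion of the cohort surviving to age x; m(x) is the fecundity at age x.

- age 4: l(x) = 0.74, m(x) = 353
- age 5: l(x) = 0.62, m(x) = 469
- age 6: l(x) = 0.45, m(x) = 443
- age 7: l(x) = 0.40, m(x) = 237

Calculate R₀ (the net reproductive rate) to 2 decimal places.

R₀ = Σ l(x) m(x):
  age 4: 0.74 × 353 = 261.2200
  age 5: 0.62 × 469 = 290.7800
  age 6: 0.45 × 443 = 199.3500
  age 7: 0.40 × 237 = 94.8000
R₀ = 261.2200 + 290.7800 + 199.3500 + 94.8000 = 846.1500

846.15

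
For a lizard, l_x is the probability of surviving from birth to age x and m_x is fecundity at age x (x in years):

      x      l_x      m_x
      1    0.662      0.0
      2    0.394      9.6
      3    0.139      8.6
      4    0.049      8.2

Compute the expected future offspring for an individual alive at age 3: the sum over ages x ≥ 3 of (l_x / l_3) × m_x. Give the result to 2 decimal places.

l_3 = 0.139. Conditional survival from age 3 to x is l_x / l_3.
  x=3: (0.139/0.139) × 8.6 = 8.6000
  x=4: (0.049/0.139) × 8.2 = 2.8906
Sum = 8.6000 + 2.8906 = 11.4906

11.49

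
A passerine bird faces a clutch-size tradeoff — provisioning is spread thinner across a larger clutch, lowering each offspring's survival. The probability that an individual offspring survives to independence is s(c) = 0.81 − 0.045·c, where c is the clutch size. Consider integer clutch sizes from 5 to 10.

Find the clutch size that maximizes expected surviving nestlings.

Expected surviving nestlings = c × s(c):
  c=5: 5 × 0.585 = 2.925
  c=6: 6 × 0.540 = 3.240
  c=7: 7 × 0.495 = 3.465
  c=8: 8 × 0.450 = 3.600
  c=9: 9 × 0.405 = 3.645
  c=10: 10 × 0.360 = 3.600
Maximum at c = 9 (3.645 surviving nestlings).

9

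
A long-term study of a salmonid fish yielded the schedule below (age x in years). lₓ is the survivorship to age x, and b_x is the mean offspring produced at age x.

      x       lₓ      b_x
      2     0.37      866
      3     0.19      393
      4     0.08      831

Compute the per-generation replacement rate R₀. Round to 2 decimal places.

R₀ = Σ lₓ b_x:
  age 2: 0.37 × 866 = 320.4200
  age 3: 0.19 × 393 = 74.6700
  age 4: 0.08 × 831 = 66.4800
R₀ = 320.4200 + 74.6700 + 66.4800 = 461.5700

461.57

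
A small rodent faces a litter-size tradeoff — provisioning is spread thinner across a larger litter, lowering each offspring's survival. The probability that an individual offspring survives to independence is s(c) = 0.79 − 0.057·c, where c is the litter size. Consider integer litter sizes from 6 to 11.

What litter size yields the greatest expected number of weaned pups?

7

Expected weaned pups = c × s(c):
  c=6: 6 × 0.448 = 2.688
  c=7: 7 × 0.391 = 2.737
  c=8: 8 × 0.334 = 2.672
  c=9: 9 × 0.277 = 2.493
  c=10: 10 × 0.220 = 2.200
  c=11: 11 × 0.163 = 1.793
Maximum at c = 7 (2.737 weaned pups).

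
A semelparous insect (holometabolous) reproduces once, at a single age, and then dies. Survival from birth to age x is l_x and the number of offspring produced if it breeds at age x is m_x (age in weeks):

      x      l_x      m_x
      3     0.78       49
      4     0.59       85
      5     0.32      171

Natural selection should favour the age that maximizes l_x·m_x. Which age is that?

5

Expected offspring if breeding at age x = l_x × m_x:
  age 3: 0.78 × 49 = 38.220
  age 4: 0.59 × 85 = 50.150
  age 5: 0.32 × 171 = 54.720
Maximum at age 5 (54.720).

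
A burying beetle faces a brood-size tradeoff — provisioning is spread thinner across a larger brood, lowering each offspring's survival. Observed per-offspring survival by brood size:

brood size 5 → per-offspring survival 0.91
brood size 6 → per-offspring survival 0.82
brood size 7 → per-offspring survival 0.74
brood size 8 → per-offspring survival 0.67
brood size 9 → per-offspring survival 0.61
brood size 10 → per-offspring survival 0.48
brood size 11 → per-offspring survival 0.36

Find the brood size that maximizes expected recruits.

9

Expected recruits = c × s(c):
  c=5: 5 × 0.91 = 4.550
  c=6: 6 × 0.82 = 4.920
  c=7: 7 × 0.74 = 5.180
  c=8: 8 × 0.67 = 5.360
  c=9: 9 × 0.61 = 5.490
  c=10: 10 × 0.48 = 4.800
  c=11: 11 × 0.36 = 3.960
Maximum at c = 9 (5.490 recruits).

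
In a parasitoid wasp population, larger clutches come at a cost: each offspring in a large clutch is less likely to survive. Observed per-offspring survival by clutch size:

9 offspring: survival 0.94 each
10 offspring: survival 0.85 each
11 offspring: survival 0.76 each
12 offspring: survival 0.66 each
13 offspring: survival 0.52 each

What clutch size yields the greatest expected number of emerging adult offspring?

10

Expected emerging adult offspring = c × s(c):
  c=9: 9 × 0.94 = 8.460
  c=10: 10 × 0.85 = 8.500
  c=11: 11 × 0.76 = 8.360
  c=12: 12 × 0.66 = 7.920
  c=13: 13 × 0.52 = 6.760
Maximum at c = 10 (8.500 emerging adult offspring).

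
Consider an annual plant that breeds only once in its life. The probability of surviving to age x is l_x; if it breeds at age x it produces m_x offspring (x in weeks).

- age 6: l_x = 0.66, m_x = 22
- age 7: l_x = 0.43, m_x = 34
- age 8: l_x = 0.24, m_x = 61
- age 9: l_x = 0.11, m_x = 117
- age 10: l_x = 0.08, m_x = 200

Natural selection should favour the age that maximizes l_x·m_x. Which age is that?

Expected offspring if breeding at age x = l_x × m_x:
  age 6: 0.66 × 22 = 14.520
  age 7: 0.43 × 34 = 14.620
  age 8: 0.24 × 61 = 14.640
  age 9: 0.11 × 117 = 12.870
  age 10: 0.08 × 200 = 16.000
Maximum at age 10 (16.000).

10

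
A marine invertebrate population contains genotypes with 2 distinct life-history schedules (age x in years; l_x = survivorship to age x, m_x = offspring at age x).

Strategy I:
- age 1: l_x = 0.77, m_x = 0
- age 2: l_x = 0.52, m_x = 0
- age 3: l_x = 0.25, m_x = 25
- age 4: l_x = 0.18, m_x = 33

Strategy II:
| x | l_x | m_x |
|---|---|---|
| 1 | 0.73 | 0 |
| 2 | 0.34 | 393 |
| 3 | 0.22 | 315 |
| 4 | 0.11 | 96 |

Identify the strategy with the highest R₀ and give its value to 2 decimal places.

Strategy I: R₀ = 0.77×0 + 0.52×0 + 0.25×25 + 0.18×33 = 12.1900
Strategy II: R₀ = 0.73×0 + 0.34×393 + 0.22×315 + 0.11×96 = 213.4800
Highest R₀: strategy II with 213.4800.

213.48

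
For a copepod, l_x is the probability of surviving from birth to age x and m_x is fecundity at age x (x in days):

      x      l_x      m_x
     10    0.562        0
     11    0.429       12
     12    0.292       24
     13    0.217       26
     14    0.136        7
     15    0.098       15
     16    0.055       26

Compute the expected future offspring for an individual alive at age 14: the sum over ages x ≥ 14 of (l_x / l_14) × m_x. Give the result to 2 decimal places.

l_14 = 0.136. Conditional survival from age 14 to x is l_x / l_14.
  x=14: (0.136/0.136) × 7 = 7.0000
  x=15: (0.098/0.136) × 15 = 10.8088
  x=16: (0.055/0.136) × 26 = 10.5147
Sum = 7.0000 + 10.8088 + 10.5147 = 28.3235

28.32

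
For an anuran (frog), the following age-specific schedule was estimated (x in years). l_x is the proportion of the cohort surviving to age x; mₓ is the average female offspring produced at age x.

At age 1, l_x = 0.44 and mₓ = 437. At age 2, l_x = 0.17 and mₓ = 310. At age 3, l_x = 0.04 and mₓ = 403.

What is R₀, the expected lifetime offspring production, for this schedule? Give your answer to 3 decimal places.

261.100

R₀ = Σ l_x mₓ:
  age 1: 0.44 × 437 = 192.2800
  age 2: 0.17 × 310 = 52.7000
  age 3: 0.04 × 403 = 16.1200
R₀ = 192.2800 + 52.7000 + 16.1200 = 261.1000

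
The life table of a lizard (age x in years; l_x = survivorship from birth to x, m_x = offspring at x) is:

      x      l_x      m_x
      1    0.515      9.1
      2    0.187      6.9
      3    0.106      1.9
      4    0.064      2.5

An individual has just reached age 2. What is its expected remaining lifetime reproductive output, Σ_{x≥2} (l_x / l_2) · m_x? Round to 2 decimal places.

l_2 = 0.187. Conditional survival from age 2 to x is l_x / l_2.
  x=2: (0.187/0.187) × 6.9 = 6.9000
  x=3: (0.106/0.187) × 1.9 = 1.0770
  x=4: (0.064/0.187) × 2.5 = 0.8556
Sum = 6.9000 + 1.0770 + 0.8556 = 8.8326

8.83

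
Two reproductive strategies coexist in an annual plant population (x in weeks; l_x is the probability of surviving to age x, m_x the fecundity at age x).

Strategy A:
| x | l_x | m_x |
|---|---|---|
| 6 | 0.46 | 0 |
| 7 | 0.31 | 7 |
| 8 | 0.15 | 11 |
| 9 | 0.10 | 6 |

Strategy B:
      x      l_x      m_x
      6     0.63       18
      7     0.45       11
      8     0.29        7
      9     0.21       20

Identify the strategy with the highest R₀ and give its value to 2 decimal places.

22.52

Strategy A: R₀ = 0.46×0 + 0.31×7 + 0.15×11 + 0.10×6 = 4.4200
Strategy B: R₀ = 0.63×18 + 0.45×11 + 0.29×7 + 0.21×20 = 22.5200
Highest R₀: strategy B with 22.5200.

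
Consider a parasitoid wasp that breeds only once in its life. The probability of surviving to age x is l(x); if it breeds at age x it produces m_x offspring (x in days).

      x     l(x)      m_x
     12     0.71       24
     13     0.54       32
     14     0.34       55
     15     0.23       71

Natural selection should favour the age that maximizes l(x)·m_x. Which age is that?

Expected offspring if breeding at age x = l(x) × m_x:
  age 12: 0.71 × 24 = 17.040
  age 13: 0.54 × 32 = 17.280
  age 14: 0.34 × 55 = 18.700
  age 15: 0.23 × 71 = 16.330
Maximum at age 14 (18.700).

14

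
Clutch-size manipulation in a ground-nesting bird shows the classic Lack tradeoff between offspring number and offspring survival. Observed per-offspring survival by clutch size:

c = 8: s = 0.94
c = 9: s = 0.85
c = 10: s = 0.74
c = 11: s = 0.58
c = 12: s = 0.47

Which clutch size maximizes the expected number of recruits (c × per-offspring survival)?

9

Expected recruits = c × s(c):
  c=8: 8 × 0.94 = 7.520
  c=9: 9 × 0.85 = 7.650
  c=10: 10 × 0.74 = 7.400
  c=11: 11 × 0.58 = 6.380
  c=12: 12 × 0.47 = 5.640
Maximum at c = 9 (7.650 recruits).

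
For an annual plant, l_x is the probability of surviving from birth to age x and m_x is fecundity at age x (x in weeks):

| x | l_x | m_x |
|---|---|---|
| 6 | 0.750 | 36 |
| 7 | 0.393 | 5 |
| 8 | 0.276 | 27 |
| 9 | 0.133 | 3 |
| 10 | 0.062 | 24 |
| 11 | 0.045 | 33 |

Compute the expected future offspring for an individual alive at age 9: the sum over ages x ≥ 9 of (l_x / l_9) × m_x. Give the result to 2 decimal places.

l_9 = 0.133. Conditional survival from age 9 to x is l_x / l_9.
  x=9: (0.133/0.133) × 3 = 3.0000
  x=10: (0.062/0.133) × 24 = 11.1880
  x=11: (0.045/0.133) × 33 = 11.1654
Sum = 3.0000 + 11.1880 + 11.1654 = 25.3534

25.35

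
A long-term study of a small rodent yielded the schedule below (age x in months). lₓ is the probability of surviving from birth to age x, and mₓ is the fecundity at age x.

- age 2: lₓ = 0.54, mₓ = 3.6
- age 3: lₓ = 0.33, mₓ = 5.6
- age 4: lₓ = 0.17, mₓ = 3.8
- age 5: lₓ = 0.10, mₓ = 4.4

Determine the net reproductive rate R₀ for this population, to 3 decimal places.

4.878

R₀ = Σ lₓ mₓ:
  age 2: 0.54 × 3.6 = 1.9440
  age 3: 0.33 × 5.6 = 1.8480
  age 4: 0.17 × 3.8 = 0.6460
  age 5: 0.10 × 4.4 = 0.4400
R₀ = 1.9440 + 1.8480 + 0.6460 + 0.4400 = 4.8780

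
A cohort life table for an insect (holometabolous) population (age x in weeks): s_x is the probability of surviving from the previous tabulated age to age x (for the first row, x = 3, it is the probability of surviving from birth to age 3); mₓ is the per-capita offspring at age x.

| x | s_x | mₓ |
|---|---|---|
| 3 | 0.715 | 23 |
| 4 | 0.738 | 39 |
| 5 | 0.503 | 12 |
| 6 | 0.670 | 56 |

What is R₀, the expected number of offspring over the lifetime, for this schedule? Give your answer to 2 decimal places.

50.17

Survivorship from birth: l_x = s_3·s_4·…·s_x.
  l_3 = 0.71500
  l_4 = 0.52767
  l_5 = 0.26542
  l_6 = 0.17783
R₀ = Σ l_x mₓ:
  age 3: 0.71500 × 23 = 16.4450
  age 4: 0.52767 × 39 = 20.5791
  age 5: 0.26542 × 12 = 3.1850
  age 6: 0.17783 × 56 = 9.9585
R₀ = 16.4450 + 20.5791 + 3.1850 + 9.9585 = 50.1677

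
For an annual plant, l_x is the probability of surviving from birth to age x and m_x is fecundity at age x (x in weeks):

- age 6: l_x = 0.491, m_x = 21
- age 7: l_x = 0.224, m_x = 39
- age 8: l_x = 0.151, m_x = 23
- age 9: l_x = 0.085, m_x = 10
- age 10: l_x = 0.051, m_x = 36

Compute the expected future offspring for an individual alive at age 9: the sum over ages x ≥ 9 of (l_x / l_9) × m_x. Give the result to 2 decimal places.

31.60

l_9 = 0.085. Conditional survival from age 9 to x is l_x / l_9.
  x=9: (0.085/0.085) × 10 = 10.0000
  x=10: (0.051/0.085) × 36 = 21.6000
Sum = 10.0000 + 21.6000 = 31.6000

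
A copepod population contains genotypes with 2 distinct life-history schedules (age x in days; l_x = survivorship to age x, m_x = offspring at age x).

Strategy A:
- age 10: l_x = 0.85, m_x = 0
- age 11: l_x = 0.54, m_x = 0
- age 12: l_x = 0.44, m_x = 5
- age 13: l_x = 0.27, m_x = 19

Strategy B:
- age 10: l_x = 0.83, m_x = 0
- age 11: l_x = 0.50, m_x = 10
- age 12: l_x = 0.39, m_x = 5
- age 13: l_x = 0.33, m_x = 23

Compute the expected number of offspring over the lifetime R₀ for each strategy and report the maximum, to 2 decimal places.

14.54

Strategy A: R₀ = 0.85×0 + 0.54×0 + 0.44×5 + 0.27×19 = 7.3300
Strategy B: R₀ = 0.83×0 + 0.50×10 + 0.39×5 + 0.33×23 = 14.5400
Highest R₀: strategy B with 14.5400.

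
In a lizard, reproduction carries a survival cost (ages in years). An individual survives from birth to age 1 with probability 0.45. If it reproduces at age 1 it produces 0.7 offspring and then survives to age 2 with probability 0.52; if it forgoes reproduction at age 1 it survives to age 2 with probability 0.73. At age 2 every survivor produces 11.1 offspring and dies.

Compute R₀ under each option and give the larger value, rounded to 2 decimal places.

3.65

breed at age 1: R₀ = 0.45 × (0.7 + 0.52 × 11.1) = 0.45 × 6.4720 = 2.9124
delay to age 2: R₀ = 0.45 × (0.73 × 11.1) = 0.45 × 8.1030 = 3.6463
Higher: delay to age 2 (3.6463).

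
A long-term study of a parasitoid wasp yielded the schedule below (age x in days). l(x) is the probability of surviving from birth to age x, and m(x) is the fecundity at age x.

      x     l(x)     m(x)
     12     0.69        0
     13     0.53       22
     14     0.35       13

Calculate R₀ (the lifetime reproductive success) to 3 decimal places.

R₀ = Σ l(x) m(x):
  age 12: 0.69 × 0 = 0.0000
  age 13: 0.53 × 22 = 11.6600
  age 14: 0.35 × 13 = 4.5500
R₀ = 0.0000 + 11.6600 + 4.5500 = 16.2100

16.210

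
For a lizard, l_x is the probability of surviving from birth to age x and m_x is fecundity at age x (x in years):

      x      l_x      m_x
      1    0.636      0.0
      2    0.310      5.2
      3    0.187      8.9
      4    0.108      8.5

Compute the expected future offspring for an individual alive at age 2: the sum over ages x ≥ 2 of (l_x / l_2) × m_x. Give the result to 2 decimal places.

l_2 = 0.310. Conditional survival from age 2 to x is l_x / l_2.
  x=2: (0.310/0.310) × 5.2 = 5.2000
  x=3: (0.187/0.310) × 8.9 = 5.3687
  x=4: (0.108/0.310) × 8.5 = 2.9613
Sum = 5.2000 + 5.3687 + 2.9613 = 13.5300

13.53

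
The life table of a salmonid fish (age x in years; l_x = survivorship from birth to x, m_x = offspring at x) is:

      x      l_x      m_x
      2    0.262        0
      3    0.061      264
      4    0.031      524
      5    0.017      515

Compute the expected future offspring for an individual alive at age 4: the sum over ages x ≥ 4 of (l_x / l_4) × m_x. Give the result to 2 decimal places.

l_4 = 0.031. Conditional survival from age 4 to x is l_x / l_4.
  x=4: (0.031/0.031) × 524 = 524.0000
  x=5: (0.017/0.031) × 515 = 282.4194
Sum = 524.0000 + 282.4194 = 806.4194

806.42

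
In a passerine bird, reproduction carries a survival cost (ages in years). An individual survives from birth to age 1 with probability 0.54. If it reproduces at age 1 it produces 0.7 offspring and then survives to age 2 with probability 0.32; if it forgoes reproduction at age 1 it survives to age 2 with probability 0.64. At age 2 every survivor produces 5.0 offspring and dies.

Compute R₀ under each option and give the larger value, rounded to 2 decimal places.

1.73

breed at age 1: R₀ = 0.54 × (0.7 + 0.32 × 5.0) = 0.54 × 2.3000 = 1.2420
delay to age 2: R₀ = 0.54 × (0.64 × 5.0) = 0.54 × 3.2000 = 1.7280
Higher: delay to age 2 (1.7280).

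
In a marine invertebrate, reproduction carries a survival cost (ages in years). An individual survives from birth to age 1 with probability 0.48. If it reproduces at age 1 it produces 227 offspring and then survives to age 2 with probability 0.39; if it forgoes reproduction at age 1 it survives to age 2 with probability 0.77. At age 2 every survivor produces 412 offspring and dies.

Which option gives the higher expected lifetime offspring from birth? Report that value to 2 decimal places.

186.09

breed at age 1: R₀ = 0.48 × (227 + 0.39 × 412) = 0.48 × 387.6800 = 186.0864
delay to age 2: R₀ = 0.48 × (0.77 × 412) = 0.48 × 317.2400 = 152.2752
Higher: breed at age 1 (186.0864).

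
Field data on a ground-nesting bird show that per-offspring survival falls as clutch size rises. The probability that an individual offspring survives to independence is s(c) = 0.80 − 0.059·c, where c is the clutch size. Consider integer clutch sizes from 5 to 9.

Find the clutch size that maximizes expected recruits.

7

Expected recruits = c × s(c):
  c=5: 5 × 0.505 = 2.525
  c=6: 6 × 0.446 = 2.676
  c=7: 7 × 0.387 = 2.709
  c=8: 8 × 0.328 = 2.624
  c=9: 9 × 0.269 = 2.421
Maximum at c = 7 (2.709 recruits).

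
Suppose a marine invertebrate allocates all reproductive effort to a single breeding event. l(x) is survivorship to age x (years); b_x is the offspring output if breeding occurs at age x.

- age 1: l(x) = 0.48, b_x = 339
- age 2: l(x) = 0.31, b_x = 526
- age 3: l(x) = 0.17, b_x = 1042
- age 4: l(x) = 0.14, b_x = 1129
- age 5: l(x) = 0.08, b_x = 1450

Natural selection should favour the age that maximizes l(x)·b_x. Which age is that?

Expected offspring if breeding at age x = l(x) × b_x:
  age 1: 0.48 × 339 = 162.720
  age 2: 0.31 × 526 = 163.060
  age 3: 0.17 × 1042 = 177.140
  age 4: 0.14 × 1129 = 158.060
  age 5: 0.08 × 1450 = 116.000
Maximum at age 3 (177.140).

3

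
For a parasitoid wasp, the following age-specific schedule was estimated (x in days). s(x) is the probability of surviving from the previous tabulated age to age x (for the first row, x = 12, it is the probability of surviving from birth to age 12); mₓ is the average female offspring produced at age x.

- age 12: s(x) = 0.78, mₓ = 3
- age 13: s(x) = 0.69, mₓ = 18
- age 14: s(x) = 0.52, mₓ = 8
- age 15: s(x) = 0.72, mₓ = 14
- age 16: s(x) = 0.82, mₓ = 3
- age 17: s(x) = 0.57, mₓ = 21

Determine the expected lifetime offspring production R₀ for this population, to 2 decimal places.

Survivorship from birth: l_x = s_12·s_13·…·s_x.
  l_12 = 0.78000
  l_13 = 0.53820
  l_14 = 0.27986
  l_15 = 0.20150
  l_16 = 0.16523
  l_17 = 0.09418
R₀ = Σ l_x mₓ:
  age 12: 0.78000 × 3 = 2.3400
  age 13: 0.53820 × 18 = 9.6876
  age 14: 0.27986 × 8 = 2.2389
  age 15: 0.20150 × 14 = 2.8210
  age 16: 0.16523 × 3 = 0.4957
  age 17: 0.09418 × 21 = 1.9778
R₀ = 2.3400 + 9.6876 + 2.2389 + 2.8210 + 0.4957 + 1.9778 = 19.5609

19.56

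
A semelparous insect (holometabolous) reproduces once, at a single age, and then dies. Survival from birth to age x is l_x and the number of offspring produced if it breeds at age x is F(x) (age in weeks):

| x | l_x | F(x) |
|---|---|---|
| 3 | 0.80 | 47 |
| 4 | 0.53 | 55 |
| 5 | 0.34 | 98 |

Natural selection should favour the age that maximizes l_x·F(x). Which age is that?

3

Expected offspring if breeding at age x = l_x × F(x):
  age 3: 0.80 × 47 = 37.600
  age 4: 0.53 × 55 = 29.150
  age 5: 0.34 × 98 = 33.320
Maximum at age 3 (37.600).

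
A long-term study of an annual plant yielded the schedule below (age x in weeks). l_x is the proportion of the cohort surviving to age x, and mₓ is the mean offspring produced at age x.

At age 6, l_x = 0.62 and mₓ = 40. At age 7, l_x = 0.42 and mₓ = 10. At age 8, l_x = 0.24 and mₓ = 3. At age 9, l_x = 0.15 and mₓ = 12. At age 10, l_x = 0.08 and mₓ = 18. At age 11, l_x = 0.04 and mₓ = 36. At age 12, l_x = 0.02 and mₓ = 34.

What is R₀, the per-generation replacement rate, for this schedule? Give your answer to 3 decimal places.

R₀ = Σ l_x mₓ:
  age 6: 0.62 × 40 = 24.8000
  age 7: 0.42 × 10 = 4.2000
  age 8: 0.24 × 3 = 0.7200
  age 9: 0.15 × 12 = 1.8000
  age 10: 0.08 × 18 = 1.4400
  age 11: 0.04 × 36 = 1.4400
  age 12: 0.02 × 34 = 0.6800
R₀ = 24.8000 + 4.2000 + 0.7200 + 1.8000 + 1.4400 + 1.4400 + 0.6800 = 35.0800

35.080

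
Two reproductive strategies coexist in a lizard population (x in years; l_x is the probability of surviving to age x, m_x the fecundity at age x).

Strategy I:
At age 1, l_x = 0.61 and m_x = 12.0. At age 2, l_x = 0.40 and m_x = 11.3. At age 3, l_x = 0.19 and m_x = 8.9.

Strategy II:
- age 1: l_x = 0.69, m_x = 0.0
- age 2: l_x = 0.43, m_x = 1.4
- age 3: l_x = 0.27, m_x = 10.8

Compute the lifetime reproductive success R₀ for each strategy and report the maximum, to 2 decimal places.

13.53

Strategy I: R₀ = 0.61×12.0 + 0.40×11.3 + 0.19×8.9 = 13.5310
Strategy II: R₀ = 0.69×0.0 + 0.43×1.4 + 0.27×10.8 = 3.5180
Highest R₀: strategy I with 13.5310.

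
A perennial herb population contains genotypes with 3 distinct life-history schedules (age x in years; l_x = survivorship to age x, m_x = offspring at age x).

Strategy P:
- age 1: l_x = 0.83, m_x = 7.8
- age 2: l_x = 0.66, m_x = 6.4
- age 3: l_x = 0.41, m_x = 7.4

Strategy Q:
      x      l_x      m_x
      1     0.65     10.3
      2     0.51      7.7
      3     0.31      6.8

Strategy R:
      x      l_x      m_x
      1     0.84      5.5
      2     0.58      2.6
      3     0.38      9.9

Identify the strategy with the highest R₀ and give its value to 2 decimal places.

13.73

Strategy P: R₀ = 0.83×7.8 + 0.66×6.4 + 0.41×7.4 = 13.7320
Strategy Q: R₀ = 0.65×10.3 + 0.51×7.7 + 0.31×6.8 = 12.7300
Strategy R: R₀ = 0.84×5.5 + 0.58×2.6 + 0.38×9.9 = 9.8900
Highest R₀: strategy P with 13.7320.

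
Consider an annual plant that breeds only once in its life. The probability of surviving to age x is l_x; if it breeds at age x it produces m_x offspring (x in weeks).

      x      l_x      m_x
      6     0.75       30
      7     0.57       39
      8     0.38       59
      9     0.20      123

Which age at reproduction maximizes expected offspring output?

9

Expected offspring if breeding at age x = l_x × m_x:
  age 6: 0.75 × 30 = 22.500
  age 7: 0.57 × 39 = 22.230
  age 8: 0.38 × 59 = 22.420
  age 9: 0.20 × 123 = 24.600
Maximum at age 9 (24.600).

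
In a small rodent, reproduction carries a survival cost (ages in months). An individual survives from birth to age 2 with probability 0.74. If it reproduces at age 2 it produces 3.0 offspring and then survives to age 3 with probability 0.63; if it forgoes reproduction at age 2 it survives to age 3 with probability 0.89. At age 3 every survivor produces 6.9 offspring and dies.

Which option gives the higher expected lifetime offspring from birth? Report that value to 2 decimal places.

5.44

breed at age 2: R₀ = 0.74 × (3.0 + 0.63 × 6.9) = 0.74 × 7.3470 = 5.4368
delay to age 3: R₀ = 0.74 × (0.89 × 6.9) = 0.74 × 6.1410 = 4.5443
Higher: breed at age 2 (5.4368).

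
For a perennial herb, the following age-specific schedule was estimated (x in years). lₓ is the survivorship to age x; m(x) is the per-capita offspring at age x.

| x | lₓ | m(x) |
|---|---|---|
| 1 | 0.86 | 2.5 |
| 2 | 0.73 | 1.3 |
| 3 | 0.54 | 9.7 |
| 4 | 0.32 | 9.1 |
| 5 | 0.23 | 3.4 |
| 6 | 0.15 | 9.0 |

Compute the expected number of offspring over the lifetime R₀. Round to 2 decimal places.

R₀ = Σ lₓ m(x):
  age 1: 0.86 × 2.5 = 2.1500
  age 2: 0.73 × 1.3 = 0.9490
  age 3: 0.54 × 9.7 = 5.2380
  age 4: 0.32 × 9.1 = 2.9120
  age 5: 0.23 × 3.4 = 0.7820
  age 6: 0.15 × 9.0 = 1.3500
R₀ = 2.1500 + 0.9490 + 5.2380 + 2.9120 + 0.7820 + 1.3500 = 13.3810

13.38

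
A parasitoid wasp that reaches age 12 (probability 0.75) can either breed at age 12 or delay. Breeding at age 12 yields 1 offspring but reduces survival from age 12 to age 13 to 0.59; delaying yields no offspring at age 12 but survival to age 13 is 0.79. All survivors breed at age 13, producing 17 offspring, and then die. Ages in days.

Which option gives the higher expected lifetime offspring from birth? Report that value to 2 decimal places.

breed at age 12: R₀ = 0.75 × (1 + 0.59 × 17) = 0.75 × 11.0300 = 8.2725
delay to age 13: R₀ = 0.75 × (0.79 × 17) = 0.75 × 13.4300 = 10.0725
Higher: delay to age 13 (10.0725).

10.07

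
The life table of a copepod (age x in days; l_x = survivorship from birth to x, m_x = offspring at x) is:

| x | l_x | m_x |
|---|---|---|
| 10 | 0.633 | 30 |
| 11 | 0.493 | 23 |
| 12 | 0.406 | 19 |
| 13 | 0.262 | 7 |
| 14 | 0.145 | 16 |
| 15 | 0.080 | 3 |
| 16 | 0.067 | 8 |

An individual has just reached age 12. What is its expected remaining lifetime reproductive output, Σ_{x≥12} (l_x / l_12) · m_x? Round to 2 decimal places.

l_12 = 0.406. Conditional survival from age 12 to x is l_x / l_12.
  x=12: (0.406/0.406) × 19 = 19.0000
  x=13: (0.262/0.406) × 7 = 4.5172
  x=14: (0.145/0.406) × 16 = 5.7143
  x=15: (0.080/0.406) × 3 = 0.5911
  x=16: (0.067/0.406) × 8 = 1.3202
Sum = 19.0000 + 4.5172 + 5.7143 + 0.5911 + 1.3202 = 31.1429

31.14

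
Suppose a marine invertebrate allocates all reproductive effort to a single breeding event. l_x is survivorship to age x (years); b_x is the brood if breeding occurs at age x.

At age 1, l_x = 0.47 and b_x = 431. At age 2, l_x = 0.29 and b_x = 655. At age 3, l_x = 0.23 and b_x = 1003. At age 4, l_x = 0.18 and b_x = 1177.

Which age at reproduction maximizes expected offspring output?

3

Expected offspring if breeding at age x = l_x × b_x:
  age 1: 0.47 × 431 = 202.570
  age 2: 0.29 × 655 = 189.950
  age 3: 0.23 × 1003 = 230.690
  age 4: 0.18 × 1177 = 211.860
Maximum at age 3 (230.690).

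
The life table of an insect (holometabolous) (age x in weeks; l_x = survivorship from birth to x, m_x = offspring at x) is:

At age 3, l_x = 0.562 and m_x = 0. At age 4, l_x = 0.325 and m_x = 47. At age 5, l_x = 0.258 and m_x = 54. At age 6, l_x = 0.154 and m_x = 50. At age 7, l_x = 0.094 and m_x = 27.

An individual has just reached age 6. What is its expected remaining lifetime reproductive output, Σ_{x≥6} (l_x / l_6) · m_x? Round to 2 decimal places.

l_6 = 0.154. Conditional survival from age 6 to x is l_x / l_6.
  x=6: (0.154/0.154) × 50 = 50.0000
  x=7: (0.094/0.154) × 27 = 16.4805
Sum = 50.0000 + 16.4805 = 66.4805

66.48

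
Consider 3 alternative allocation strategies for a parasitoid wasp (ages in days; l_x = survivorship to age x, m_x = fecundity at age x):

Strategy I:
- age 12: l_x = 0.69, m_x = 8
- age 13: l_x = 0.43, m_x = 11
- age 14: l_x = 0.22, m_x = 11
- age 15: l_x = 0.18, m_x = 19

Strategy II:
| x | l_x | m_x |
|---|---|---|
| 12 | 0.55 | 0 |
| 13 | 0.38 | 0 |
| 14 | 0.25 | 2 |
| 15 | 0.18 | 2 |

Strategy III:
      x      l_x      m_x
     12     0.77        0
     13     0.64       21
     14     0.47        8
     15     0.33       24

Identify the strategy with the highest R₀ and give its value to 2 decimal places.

Strategy I: R₀ = 0.69×8 + 0.43×11 + 0.22×11 + 0.18×19 = 16.0900
Strategy II: R₀ = 0.55×0 + 0.38×0 + 0.25×2 + 0.18×2 = 0.8600
Strategy III: R₀ = 0.77×0 + 0.64×21 + 0.47×8 + 0.33×24 = 25.1200
Highest R₀: strategy III with 25.1200.

25.12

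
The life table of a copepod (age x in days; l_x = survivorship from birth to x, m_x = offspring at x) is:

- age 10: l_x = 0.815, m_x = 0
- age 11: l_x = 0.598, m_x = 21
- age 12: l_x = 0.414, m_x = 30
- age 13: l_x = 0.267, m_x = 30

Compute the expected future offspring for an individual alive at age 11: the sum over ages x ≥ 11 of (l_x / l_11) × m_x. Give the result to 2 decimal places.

55.16

l_11 = 0.598. Conditional survival from age 11 to x is l_x / l_11.
  x=11: (0.598/0.598) × 21 = 21.0000
  x=12: (0.414/0.598) × 30 = 20.7692
  x=13: (0.267/0.598) × 30 = 13.3946
Sum = 21.0000 + 20.7692 + 13.3946 = 55.1639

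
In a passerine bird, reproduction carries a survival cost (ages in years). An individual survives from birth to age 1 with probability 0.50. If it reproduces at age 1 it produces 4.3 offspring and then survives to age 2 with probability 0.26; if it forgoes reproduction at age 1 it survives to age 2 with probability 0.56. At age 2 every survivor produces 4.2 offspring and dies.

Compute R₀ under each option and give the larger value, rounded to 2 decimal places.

breed at age 1: R₀ = 0.50 × (4.3 + 0.26 × 4.2) = 0.50 × 5.3920 = 2.6960
delay to age 2: R₀ = 0.50 × (0.56 × 4.2) = 0.50 × 2.3520 = 1.1760
Higher: breed at age 1 (2.6960).

2.70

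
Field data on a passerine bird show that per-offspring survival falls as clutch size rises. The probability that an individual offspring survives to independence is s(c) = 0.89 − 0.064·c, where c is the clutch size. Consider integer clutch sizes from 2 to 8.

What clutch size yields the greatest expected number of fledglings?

7

Expected fledglings = c × s(c):
  c=2: 2 × 0.762 = 1.524
  c=3: 3 × 0.698 = 2.094
  c=4: 4 × 0.634 = 2.536
  c=5: 5 × 0.570 = 2.850
  c=6: 6 × 0.506 = 3.036
  c=7: 7 × 0.442 = 3.094
  c=8: 8 × 0.378 = 3.024
Maximum at c = 7 (3.094 fledglings).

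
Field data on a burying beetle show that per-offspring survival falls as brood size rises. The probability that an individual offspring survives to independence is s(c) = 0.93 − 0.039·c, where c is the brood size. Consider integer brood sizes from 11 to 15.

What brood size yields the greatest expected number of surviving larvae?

Expected surviving larvae = c × s(c):
  c=11: 11 × 0.501 = 5.511
  c=12: 12 × 0.462 = 5.544
  c=13: 13 × 0.423 = 5.499
  c=14: 14 × 0.384 = 5.376
  c=15: 15 × 0.345 = 5.175
Maximum at c = 12 (5.544 surviving larvae).

12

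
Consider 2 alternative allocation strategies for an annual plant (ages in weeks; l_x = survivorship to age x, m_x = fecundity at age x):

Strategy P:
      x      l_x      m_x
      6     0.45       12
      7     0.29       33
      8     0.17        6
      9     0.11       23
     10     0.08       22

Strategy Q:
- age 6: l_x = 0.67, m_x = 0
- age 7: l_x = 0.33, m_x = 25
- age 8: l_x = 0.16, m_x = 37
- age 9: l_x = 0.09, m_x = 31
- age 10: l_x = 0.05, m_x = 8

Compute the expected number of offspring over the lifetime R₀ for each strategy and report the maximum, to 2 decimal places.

Strategy P: R₀ = 0.45×12 + 0.29×33 + 0.17×6 + 0.11×23 + 0.08×22 = 20.2800
Strategy Q: R₀ = 0.67×0 + 0.33×25 + 0.16×37 + 0.09×31 + 0.05×8 = 17.3600
Highest R₀: strategy P with 20.2800.

20.28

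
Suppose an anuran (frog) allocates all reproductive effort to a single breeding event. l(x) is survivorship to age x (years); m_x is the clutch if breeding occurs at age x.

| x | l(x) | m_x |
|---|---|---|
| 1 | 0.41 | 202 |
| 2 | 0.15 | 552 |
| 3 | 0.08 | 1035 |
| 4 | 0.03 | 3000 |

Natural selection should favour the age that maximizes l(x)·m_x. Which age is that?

4

Expected offspring if breeding at age x = l(x) × m_x:
  age 1: 0.41 × 202 = 82.820
  age 2: 0.15 × 552 = 82.800
  age 3: 0.08 × 1035 = 82.800
  age 4: 0.03 × 3000 = 90.000
Maximum at age 4 (90.000).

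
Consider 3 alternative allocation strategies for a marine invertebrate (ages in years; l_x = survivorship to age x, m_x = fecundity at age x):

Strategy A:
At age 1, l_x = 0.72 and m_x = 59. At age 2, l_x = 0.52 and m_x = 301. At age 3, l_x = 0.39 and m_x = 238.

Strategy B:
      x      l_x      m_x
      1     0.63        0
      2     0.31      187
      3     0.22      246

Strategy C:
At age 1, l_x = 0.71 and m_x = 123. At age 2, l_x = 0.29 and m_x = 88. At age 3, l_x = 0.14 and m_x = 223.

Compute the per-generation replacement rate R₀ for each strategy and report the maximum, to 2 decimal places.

Strategy A: R₀ = 0.72×59 + 0.52×301 + 0.39×238 = 291.8200
Strategy B: R₀ = 0.63×0 + 0.31×187 + 0.22×246 = 112.0900
Strategy C: R₀ = 0.71×123 + 0.29×88 + 0.14×223 = 144.0700
Highest R₀: strategy A with 291.8200.

291.82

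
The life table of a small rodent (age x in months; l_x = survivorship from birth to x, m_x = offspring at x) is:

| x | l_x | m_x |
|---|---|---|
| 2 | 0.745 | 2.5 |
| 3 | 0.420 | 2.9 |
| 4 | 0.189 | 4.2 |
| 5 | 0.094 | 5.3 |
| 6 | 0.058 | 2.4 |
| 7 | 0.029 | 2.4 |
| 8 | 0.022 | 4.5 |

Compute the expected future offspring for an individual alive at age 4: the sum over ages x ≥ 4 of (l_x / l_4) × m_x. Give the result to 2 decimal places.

8.46

l_4 = 0.189. Conditional survival from age 4 to x is l_x / l_4.
  x=4: (0.189/0.189) × 4.2 = 4.2000
  x=5: (0.094/0.189) × 5.3 = 2.6360
  x=6: (0.058/0.189) × 2.4 = 0.7365
  x=7: (0.029/0.189) × 2.4 = 0.3683
  x=8: (0.022/0.189) × 4.5 = 0.5238
Sum = 4.2000 + 2.6360 + 0.7365 + 0.3683 + 0.5238 = 8.4646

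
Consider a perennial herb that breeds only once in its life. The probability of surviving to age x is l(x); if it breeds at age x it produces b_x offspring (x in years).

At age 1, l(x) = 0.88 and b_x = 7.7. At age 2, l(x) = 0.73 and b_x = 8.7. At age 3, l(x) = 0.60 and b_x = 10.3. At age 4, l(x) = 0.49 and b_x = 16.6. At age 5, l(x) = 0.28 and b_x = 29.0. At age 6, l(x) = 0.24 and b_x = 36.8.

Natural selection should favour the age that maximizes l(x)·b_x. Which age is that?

6

Expected offspring if breeding at age x = l(x) × b_x:
  age 1: 0.88 × 7.7 = 6.776
  age 2: 0.73 × 8.7 = 6.351
  age 3: 0.60 × 10.3 = 6.180
  age 4: 0.49 × 16.6 = 8.134
  age 5: 0.28 × 29.0 = 8.120
  age 6: 0.24 × 36.8 = 8.832
Maximum at age 6 (8.832).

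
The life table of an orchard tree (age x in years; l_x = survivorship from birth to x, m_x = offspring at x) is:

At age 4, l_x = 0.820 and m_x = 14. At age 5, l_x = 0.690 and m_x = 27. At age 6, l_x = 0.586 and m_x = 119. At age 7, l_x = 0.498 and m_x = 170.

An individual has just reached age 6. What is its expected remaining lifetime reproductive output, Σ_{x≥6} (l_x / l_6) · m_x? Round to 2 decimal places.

263.47

l_6 = 0.586. Conditional survival from age 6 to x is l_x / l_6.
  x=6: (0.586/0.586) × 119 = 119.0000
  x=7: (0.498/0.586) × 170 = 144.4710
Sum = 119.0000 + 144.4710 = 263.4710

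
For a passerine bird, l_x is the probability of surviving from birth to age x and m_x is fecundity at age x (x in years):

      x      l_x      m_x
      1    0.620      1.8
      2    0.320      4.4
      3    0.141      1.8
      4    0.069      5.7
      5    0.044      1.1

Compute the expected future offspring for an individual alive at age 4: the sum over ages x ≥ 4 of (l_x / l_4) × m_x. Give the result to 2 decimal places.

6.40

l_4 = 0.069. Conditional survival from age 4 to x is l_x / l_4.
  x=4: (0.069/0.069) × 5.7 = 5.7000
  x=5: (0.044/0.069) × 1.1 = 0.7014
Sum = 5.7000 + 0.7014 = 6.4014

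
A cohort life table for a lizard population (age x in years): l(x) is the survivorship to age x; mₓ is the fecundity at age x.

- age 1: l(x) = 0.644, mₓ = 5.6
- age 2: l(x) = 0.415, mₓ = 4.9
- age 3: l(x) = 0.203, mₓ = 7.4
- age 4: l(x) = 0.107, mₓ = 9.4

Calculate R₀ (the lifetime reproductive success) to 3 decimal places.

R₀ = Σ l(x) mₓ:
  age 1: 0.644 × 5.6 = 3.6064
  age 2: 0.415 × 4.9 = 2.0335
  age 3: 0.203 × 7.4 = 1.5022
  age 4: 0.107 × 9.4 = 1.0058
R₀ = 3.6064 + 2.0335 + 1.5022 + 1.0058 = 8.1479

8.148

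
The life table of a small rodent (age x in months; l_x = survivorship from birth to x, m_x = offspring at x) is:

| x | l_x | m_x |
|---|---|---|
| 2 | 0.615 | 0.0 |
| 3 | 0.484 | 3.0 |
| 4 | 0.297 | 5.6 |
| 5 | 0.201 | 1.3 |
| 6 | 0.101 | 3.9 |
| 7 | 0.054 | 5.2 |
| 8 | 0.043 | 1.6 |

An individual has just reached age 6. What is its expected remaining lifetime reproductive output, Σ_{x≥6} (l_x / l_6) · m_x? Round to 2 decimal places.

l_6 = 0.101. Conditional survival from age 6 to x is l_x / l_6.
  x=6: (0.101/0.101) × 3.9 = 3.9000
  x=7: (0.054/0.101) × 5.2 = 2.7802
  x=8: (0.043/0.101) × 1.6 = 0.6812
Sum = 3.9000 + 2.7802 + 0.6812 = 7.3614

7.36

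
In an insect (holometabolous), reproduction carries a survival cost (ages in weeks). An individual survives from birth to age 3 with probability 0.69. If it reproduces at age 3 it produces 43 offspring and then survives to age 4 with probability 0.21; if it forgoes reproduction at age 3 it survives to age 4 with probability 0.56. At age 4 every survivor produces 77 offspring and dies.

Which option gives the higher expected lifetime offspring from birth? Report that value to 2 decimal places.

40.83

breed at age 3: R₀ = 0.69 × (43 + 0.21 × 77) = 0.69 × 59.1700 = 40.8273
delay to age 4: R₀ = 0.69 × (0.56 × 77) = 0.69 × 43.1200 = 29.7528
Higher: breed at age 3 (40.8273).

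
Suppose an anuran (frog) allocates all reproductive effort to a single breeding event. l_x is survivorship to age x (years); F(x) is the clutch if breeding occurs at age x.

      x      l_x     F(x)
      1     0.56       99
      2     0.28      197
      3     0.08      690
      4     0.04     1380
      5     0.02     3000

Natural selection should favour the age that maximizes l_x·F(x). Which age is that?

Expected offspring if breeding at age x = l_x × F(x):
  age 1: 0.56 × 99 = 55.440
  age 2: 0.28 × 197 = 55.160
  age 3: 0.08 × 690 = 55.200
  age 4: 0.04 × 1380 = 55.200
  age 5: 0.02 × 3000 = 60.000
Maximum at age 5 (60.000).

5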